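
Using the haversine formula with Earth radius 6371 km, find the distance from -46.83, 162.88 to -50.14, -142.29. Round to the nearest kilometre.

3966 km

Δλ = -142.29 − 162.88 = -305.17°; wrapped into (−180°, 180°]: 54.83°.
Δφ = -50.14 − -46.83 = -3.31°.
a = sin²(Δφ/2) + cos φ₁ · cos φ₂ · sin²(Δλ/2) = 0.093793.
c = 2·atan2(√a, √(1−a)) = 0.62252 rad → d = 6371·c ≈ 3966.06 km.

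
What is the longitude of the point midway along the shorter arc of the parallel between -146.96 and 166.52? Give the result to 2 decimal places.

Signed shortest Δλ from -146.96° to +166.52° is -46.52°.
Midpoint longitude = -146.96° + (-46.52°)/2 = -146.96° − 23.26° = -170.22°.
(The naïve average (-146.96 + +166.52)/2 = 9.78° is on the wrong side of the globe.)

-170.22°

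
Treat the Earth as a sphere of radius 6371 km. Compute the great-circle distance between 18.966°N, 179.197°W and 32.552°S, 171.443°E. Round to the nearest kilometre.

5814 km

Δλ = 171.443 − -179.197 = 350.640°; wrapped into (−180°, 180°]: -9.360°.
Δφ = -32.552 − 18.966 = -51.518°.
a = sin²(Δφ/2) + cos φ₁ · cos φ₂ · sin²(Δλ/2) = 0.194172.
c = 2·atan2(√a, √(1−a)) = 0.91264 rad → d = 6371·c ≈ 5814.46 km.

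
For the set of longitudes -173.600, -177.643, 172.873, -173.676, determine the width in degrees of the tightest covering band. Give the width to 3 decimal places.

13.527°

Sort the longitudes: -177.643°, -173.676°, -173.600°, +172.873°.
Eastward gaps between consecutive values (wrapping around): 3.967°, 0.076°, 346.473°, 9.484°.
Largest gap = 346.473° ⇒ minimal covering band is its complement: 360° − 346.473° = 13.527°.
Band runs from +172.873° eastward to -173.600°, crossing the antimeridian.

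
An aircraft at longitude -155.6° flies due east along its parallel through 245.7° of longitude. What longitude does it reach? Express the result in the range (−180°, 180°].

Start at -155.6°; shift +245.7° → +90.1°.
+90.1° already lies in (−180°, 180°].

+90.1°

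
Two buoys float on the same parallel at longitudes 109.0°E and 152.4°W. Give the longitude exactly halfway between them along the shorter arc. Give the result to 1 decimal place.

158.3°E

Signed shortest Δλ from +109.0° to -152.4° is +98.6°.
Midpoint longitude = +109.0° + (+98.6°)/2 = +109.0° + 49.3° = +158.3°.
(The naïve average (+109.0 + -152.4)/2 = -21.7° is on the wrong side of the globe.)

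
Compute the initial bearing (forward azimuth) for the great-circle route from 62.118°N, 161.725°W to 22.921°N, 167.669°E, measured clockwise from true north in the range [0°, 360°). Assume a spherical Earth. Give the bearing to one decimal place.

222.1°

Δλ = 167.669 − -161.725 = 329.394°; wrapped into (−180°, 180°]: -30.606°.
θ = atan2( sin Δλ · cos φ₂ , cos φ₁ · sin φ₂ − sin φ₁ · cos φ₂ · cos Δλ )
  = atan2(-0.46893, -0.51857) = -137.878° → normalised to [0°, 360°): 222.122°.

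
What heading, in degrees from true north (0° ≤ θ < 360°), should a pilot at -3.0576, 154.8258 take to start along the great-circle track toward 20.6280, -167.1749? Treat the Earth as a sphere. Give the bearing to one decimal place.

55.8°

Δλ = -167.1749 − 154.8258 = -322.0007°; wrapped into (−180°, 180°]: 37.9993°.
θ = atan2( sin Δλ · cos φ₂ , cos φ₁ · sin φ₂ − sin φ₁ · cos φ₂ · cos Δλ )
  = atan2(0.57618, 0.39114) = 55.830° → normalised to [0°, 360°): 55.830°.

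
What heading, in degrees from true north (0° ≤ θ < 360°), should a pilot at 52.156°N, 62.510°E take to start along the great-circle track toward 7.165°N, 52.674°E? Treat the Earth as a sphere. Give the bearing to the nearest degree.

Δλ = 52.674 − 62.510 = -9.836°.
θ = atan2( sin Δλ · cos φ₂ , cos φ₁ · sin φ₂ − sin φ₁ · cos φ₂ · cos Δλ )
  = atan2(-0.16949, -0.69548) = -166.303° → normalised to [0°, 360°): 193.697°.

194°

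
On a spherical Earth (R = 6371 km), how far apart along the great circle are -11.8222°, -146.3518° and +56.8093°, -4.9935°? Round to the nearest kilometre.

14028 km

Δλ = -4.9935 − -146.3518 = 141.3583°.
Δφ = 56.8093 − -11.8222 = 68.6315°.
a = sin²(Δφ/2) + cos φ₁ · cos φ₂ · sin²(Δλ/2) = 0.794979.
c = 2·atan2(√a, √(1−a)) = 2.20180 rad → d = 6371·c ≈ 14027.69 km.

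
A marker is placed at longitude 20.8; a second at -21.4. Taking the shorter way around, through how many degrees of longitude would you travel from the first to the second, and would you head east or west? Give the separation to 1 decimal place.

42.2° west

Raw difference: -21.4 − 20.8 = -42.2°.
Normalise into (−180°, 180°]: -42.2° stays -42.2°.
Negative ⇒ the second point lies to the west; separation 42.2°.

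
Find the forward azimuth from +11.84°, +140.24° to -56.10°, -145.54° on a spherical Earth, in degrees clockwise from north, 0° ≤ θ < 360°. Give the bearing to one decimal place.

147.5°

Δλ = -145.54 − 140.24 = -285.78°; wrapped into (−180°, 180°]: 74.22°.
θ = atan2( sin Δλ · cos φ₂ , cos φ₁ · sin φ₂ − sin φ₁ · cos φ₂ · cos Δλ )
  = atan2(0.53673, -0.84347) = 147.530° → normalised to [0°, 360°): 147.530°.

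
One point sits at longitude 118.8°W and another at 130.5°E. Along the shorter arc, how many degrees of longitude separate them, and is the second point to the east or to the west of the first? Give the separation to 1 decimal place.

110.7° west

Raw difference: 130.5 − -118.8 = 249.3°.
Normalise into (−180°, 180°]: 249.3° − 360° = -110.7°.
Negative ⇒ the second point lies to the west; separation 110.7°.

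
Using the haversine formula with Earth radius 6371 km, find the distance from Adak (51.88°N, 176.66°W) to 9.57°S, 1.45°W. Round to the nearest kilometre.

15290 km

Δλ = -1.45 − -176.66 = 175.21°.
Δφ = -9.57 − 51.88 = -61.45°.
a = sin²(Δφ/2) + cos φ₁ · cos φ₂ · sin²(Δλ/2) = 0.868694.
c = 2·atan2(√a, √(1−a)) = 2.39999 rad → d = 6371·c ≈ 15290.34 km.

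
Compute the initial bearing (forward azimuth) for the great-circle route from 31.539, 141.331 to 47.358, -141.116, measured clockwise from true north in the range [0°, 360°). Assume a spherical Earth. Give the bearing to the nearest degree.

50°

Δλ = -141.116 − 141.331 = -282.447°; wrapped into (−180°, 180°]: 77.553°.
θ = atan2( sin Δλ · cos φ₂ , cos φ₁ · sin φ₂ − sin φ₁ · cos φ₂ · cos Δλ )
  = atan2(0.66149, 0.55057) = 50.229° → normalised to [0°, 360°): 50.229°.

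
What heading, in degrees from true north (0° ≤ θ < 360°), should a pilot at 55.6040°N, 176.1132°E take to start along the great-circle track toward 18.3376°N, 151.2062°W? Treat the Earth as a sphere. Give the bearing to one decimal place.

133.2°

Δλ = -151.2062 − 176.1132 = -327.3194°; wrapped into (−180°, 180°]: 32.6806°.
θ = atan2( sin Δλ · cos φ₂ , cos φ₁ · sin φ₂ − sin φ₁ · cos φ₂ · cos Δλ )
  = atan2(0.51254, -0.48153) = 133.213° → normalised to [0°, 360°): 133.213°.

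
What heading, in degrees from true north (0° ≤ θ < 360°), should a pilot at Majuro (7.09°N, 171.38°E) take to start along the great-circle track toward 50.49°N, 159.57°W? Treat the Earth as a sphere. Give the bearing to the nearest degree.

24°

Δλ = -159.57 − 171.38 = -330.95°; wrapped into (−180°, 180°]: 29.05°.
θ = atan2( sin Δλ · cos φ₂ , cos φ₁ · sin φ₂ − sin φ₁ · cos φ₂ · cos Δλ )
  = atan2(0.30893, 0.69697) = 23.905° → normalised to [0°, 360°): 23.905°.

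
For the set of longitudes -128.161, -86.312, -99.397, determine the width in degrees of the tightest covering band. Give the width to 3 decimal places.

41.849°

Sort the longitudes: -128.161°, -99.397°, -86.312°.
Eastward gaps between consecutive values (wrapping around): 28.764°, 13.085°, 318.151°.
Largest gap = 318.151° ⇒ minimal covering band is its complement: 360° − 318.151° = 41.849°.
Band runs from -128.161° eastward to -86.312°.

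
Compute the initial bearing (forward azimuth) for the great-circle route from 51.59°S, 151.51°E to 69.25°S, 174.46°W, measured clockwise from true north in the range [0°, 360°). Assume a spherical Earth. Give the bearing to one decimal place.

150.5°

Δλ = -174.46 − 151.51 = -325.97°; wrapped into (−180°, 180°]: 34.03°.
θ = atan2( sin Δλ · cos φ₂ , cos φ₁ · sin φ₂ − sin φ₁ · cos φ₂ · cos Δλ )
  = atan2(0.19827, -0.35091) = 150.533° → normalised to [0°, 360°): 150.533°.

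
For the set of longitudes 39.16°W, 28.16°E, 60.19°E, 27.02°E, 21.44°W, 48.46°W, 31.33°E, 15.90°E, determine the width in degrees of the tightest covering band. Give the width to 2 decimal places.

108.65°

Sort the longitudes: -48.46°, -39.16°, -21.44°, +15.90°, +27.02°, +28.16°, +31.33°, +60.19°.
Eastward gaps between consecutive values (wrapping around): 9.30°, 17.72°, 37.34°, 11.12°, 1.14°, 3.17°, 28.86°, 251.35°.
Largest gap = 251.35° ⇒ minimal covering band is its complement: 360° − 251.35° = 108.65°.
Band runs from -48.46° eastward to +60.19°.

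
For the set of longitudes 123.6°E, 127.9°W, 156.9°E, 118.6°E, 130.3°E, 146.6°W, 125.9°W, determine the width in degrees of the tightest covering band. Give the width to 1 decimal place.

Sort the longitudes: -146.6°, -127.9°, -125.9°, +118.6°, +123.6°, +130.3°, +156.9°.
Eastward gaps between consecutive values (wrapping around): 18.7°, 2.0°, 244.5°, 5.0°, 6.7°, 26.6°, 56.5°.
Largest gap = 244.5° ⇒ minimal covering band is its complement: 360° − 244.5° = 115.5°.
Band runs from +118.6° eastward to -125.9°, crossing the antimeridian.

115.5°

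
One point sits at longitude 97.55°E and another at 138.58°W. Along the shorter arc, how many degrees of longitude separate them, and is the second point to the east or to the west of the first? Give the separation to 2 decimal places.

Raw difference: -138.58 − 97.55 = -236.13°.
Normalise into (−180°, 180°]: -236.13° + 360° = 123.87°.
Positive ⇒ the second point lies to the east; separation 123.87°.

123.87° east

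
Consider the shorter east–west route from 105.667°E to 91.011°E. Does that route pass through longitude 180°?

No

Signed shortest Δλ = ((91.011 − 105.667 + 180) mod 360) − 180 = -14.656°.
Going west by 14.656° from +105.667° reaches +91.011° without touching 180°.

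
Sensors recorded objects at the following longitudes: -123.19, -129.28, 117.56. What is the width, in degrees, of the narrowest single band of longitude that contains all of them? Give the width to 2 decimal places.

Sort the longitudes: -129.28°, -123.19°, +117.56°.
Eastward gaps between consecutive values (wrapping around): 6.09°, 240.75°, 113.16°.
Largest gap = 240.75° ⇒ minimal covering band is its complement: 360° − 240.75° = 119.25°.
Band runs from +117.56° eastward to -123.19°, crossing the antimeridian.

119.25°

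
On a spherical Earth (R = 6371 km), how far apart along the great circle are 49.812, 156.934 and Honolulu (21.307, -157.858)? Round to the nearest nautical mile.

Δλ = -157.858 − 156.934 = -314.792°; wrapped into (−180°, 180°]: 45.208°.
Δφ = 21.307 − 49.812 = -28.505°.
a = sin²(Δφ/2) + cos φ₁ · cos φ₂ · sin²(Δλ/2) = 0.149427.
c = 2·atan2(√a, √(1−a)) = 0.79379 rad → d = 6371·c ≈ 5057.26 km ≈ 2730.70 nmi.

2731 nmi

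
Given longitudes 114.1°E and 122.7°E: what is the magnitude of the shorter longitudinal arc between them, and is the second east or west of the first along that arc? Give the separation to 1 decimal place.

8.6° east

Raw difference: 122.7 − 114.1 = 8.6°.
Normalise into (−180°, 180°]: 8.6° stays 8.6°.
Positive ⇒ the second point lies to the east; separation 8.6°.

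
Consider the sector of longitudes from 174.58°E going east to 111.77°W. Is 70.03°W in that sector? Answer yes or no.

Band width going east from +174.58° to -111.77°: ((-111.77 − 174.58) mod 360) = 73.65°.
Offset of -70.03° east of the west edge: ((-70.03 − 174.58) mod 360) = 115.39°.
115.39° > 73.65° ⇒ outside.

No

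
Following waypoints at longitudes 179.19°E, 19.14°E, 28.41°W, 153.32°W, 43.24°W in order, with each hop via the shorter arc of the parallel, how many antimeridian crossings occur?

0

Leg 1: +179.19° → +19.14°, shortest Δλ = -160.05° (west) — does not cross 180°.
Leg 2: +19.14° → -28.41°, shortest Δλ = -47.55° (west) — does not cross 180°.
Leg 3: -28.41° → -153.32°, shortest Δλ = -124.91° (west) — does not cross 180°.
Leg 4: -153.32° → -43.24°, shortest Δλ = 110.08° (east) — does not cross 180°.
Total crossings: 0.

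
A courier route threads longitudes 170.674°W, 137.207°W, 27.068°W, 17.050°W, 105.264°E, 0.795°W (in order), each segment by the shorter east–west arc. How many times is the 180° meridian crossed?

0

Leg 1: -170.674° → -137.207°, shortest Δλ = 33.467° (east) — does not cross 180°.
Leg 2: -137.207° → -27.068°, shortest Δλ = 110.139° (east) — does not cross 180°.
Leg 3: -27.068° → -17.050°, shortest Δλ = 10.018° (east) — does not cross 180°.
Leg 4: -17.050° → +105.264°, shortest Δλ = 122.314° (east) — does not cross 180°.
Leg 5: +105.264° → -0.795°, shortest Δλ = -106.059° (west) — does not cross 180°.
Total crossings: 0.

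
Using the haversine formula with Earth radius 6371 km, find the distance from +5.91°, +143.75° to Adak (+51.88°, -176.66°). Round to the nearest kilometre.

6265 km

Δλ = -176.66 − 143.75 = -320.41°; wrapped into (−180°, 180°]: 39.59°.
Δφ = 51.88 − 5.91 = 45.97°.
a = sin²(Δφ/2) + cos φ₁ · cos φ₂ · sin²(Δλ/2) = 0.222904.
c = 2·atan2(√a, √(1−a)) = 0.98340 rad → d = 6371·c ≈ 6265.27 km.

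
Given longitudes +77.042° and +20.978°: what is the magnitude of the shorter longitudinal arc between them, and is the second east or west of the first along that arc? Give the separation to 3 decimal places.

Raw difference: 20.978 − 77.042 = -56.064°.
Normalise into (−180°, 180°]: -56.064° stays -56.064°.
Negative ⇒ the second point lies to the west; separation 56.064°.

56.064° west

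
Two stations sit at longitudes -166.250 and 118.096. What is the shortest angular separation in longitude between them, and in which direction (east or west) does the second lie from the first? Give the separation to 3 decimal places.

75.654° west

Raw difference: 118.096 − -166.250 = 284.346°.
Normalise into (−180°, 180°]: 284.346° − 360° = -75.654°.
Negative ⇒ the second point lies to the west; separation 75.654°.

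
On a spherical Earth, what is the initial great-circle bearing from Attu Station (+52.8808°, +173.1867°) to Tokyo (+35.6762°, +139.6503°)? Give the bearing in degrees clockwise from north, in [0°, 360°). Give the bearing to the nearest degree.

Δλ = 139.6503 − 173.1867 = -33.5364°.
θ = atan2( sin Δλ · cos φ₂ , cos φ₁ · sin φ₂ − sin φ₁ · cos φ₂ · cos Δλ )
  = atan2(-0.44878, -0.18796) = -112.725° → normalised to [0°, 360°): 247.275°.

247°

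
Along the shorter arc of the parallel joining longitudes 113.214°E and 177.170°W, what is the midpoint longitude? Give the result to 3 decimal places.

Signed shortest Δλ from +113.214° to -177.170° is +69.616°.
Midpoint longitude = +113.214° + (+69.616°)/2 = +113.214° + 34.808° = +148.022°.
(The naïve average (+113.214 + -177.170)/2 = -31.978° is on the wrong side of the globe.)

148.022°E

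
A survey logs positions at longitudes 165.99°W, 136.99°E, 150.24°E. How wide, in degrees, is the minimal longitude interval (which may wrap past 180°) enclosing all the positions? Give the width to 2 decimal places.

Sort the longitudes: -165.99°, +136.99°, +150.24°.
Eastward gaps between consecutive values (wrapping around): 302.98°, 13.25°, 43.77°.
Largest gap = 302.98° ⇒ minimal covering band is its complement: 360° − 302.98° = 57.02°.
Band runs from +136.99° eastward to -165.99°, crossing the antimeridian.

57.02°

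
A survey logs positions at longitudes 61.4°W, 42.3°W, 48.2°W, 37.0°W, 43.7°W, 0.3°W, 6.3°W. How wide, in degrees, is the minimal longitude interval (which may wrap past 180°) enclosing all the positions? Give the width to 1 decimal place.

61.1°

Sort the longitudes: -61.4°, -48.2°, -43.7°, -42.3°, -37.0°, -6.3°, -0.3°.
Eastward gaps between consecutive values (wrapping around): 13.2°, 4.5°, 1.4°, 5.3°, 30.7°, 6.0°, 298.9°.
Largest gap = 298.9° ⇒ minimal covering band is its complement: 360° − 298.9° = 61.1°.
Band runs from -61.4° eastward to -0.3°.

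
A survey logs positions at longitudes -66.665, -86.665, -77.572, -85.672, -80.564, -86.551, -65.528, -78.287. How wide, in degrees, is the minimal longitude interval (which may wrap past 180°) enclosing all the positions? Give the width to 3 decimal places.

21.137°

Sort the longitudes: -86.665°, -86.551°, -85.672°, -80.564°, -78.287°, -77.572°, -66.665°, -65.528°.
Eastward gaps between consecutive values (wrapping around): 0.114°, 0.879°, 5.108°, 2.277°, 0.715°, 10.907°, 1.137°, 338.863°.
Largest gap = 338.863° ⇒ minimal covering band is its complement: 360° − 338.863° = 21.137°.
Band runs from -86.665° eastward to -65.528°.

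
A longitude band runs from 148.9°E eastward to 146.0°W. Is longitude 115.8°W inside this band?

Band width going east from +148.9° to -146.0°: ((-146.0 − 148.9) mod 360) = 65.1°.
Offset of -115.8° east of the west edge: ((-115.8 − 148.9) mod 360) = 95.3°.
95.3° > 65.1° ⇒ outside.

No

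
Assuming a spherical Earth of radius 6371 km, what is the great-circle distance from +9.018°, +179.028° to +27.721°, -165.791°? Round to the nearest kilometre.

2619 km

Δλ = -165.791 − 179.028 = -344.819°; wrapped into (−180°, 180°]: 15.181°.
Δφ = 27.721 − 9.018 = 18.703°.
a = sin²(Δφ/2) + cos φ₁ · cos φ₂ · sin²(Δλ/2) = 0.041658.
c = 2·atan2(√a, √(1−a)) = 0.41109 rad → d = 6371·c ≈ 2619.08 km.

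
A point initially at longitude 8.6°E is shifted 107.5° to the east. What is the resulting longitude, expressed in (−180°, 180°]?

116.1°E

Start at +8.6°; shift +107.5° → +116.1°.
+116.1° already lies in (−180°, 180°].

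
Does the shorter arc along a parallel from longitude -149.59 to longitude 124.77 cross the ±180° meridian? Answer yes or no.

Naïve |124.77 − -149.59| = 274.36° > 180°, so the shorter arc goes the other way round — across 180°.
Signed shortest Δλ = ((124.77 − -149.59 + 180) mod 360) − 180 = -85.64°.
Going west by 85.64° from -149.59° passes through 180° before reaching +124.77°.

Yes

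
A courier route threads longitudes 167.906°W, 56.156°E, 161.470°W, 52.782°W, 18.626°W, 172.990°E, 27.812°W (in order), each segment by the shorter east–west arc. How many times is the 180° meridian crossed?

Leg 1: -167.906° → +56.156°, shortest Δλ = -135.938° (west) — crosses 180°.
Leg 2: +56.156° → -161.470°, shortest Δλ = 142.374° (east) — crosses 180°.
Leg 3: -161.470° → -52.782°, shortest Δλ = 108.688° (east) — does not cross 180°.
Leg 4: -52.782° → -18.626°, shortest Δλ = 34.156° (east) — does not cross 180°.
Leg 5: -18.626° → +172.990°, shortest Δλ = -168.384° (west) — crosses 180°.
Leg 6: +172.990° → -27.812°, shortest Δλ = 159.198° (east) — crosses 180°.
Total crossings: 4.

4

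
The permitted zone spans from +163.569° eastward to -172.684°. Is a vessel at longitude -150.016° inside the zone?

No

Band width going east from +163.569° to -172.684°: ((-172.684 − 163.569) mod 360) = 23.747°.
Offset of -150.016° east of the west edge: ((-150.016 − 163.569) mod 360) = 46.415°.
46.415° > 23.747° ⇒ outside.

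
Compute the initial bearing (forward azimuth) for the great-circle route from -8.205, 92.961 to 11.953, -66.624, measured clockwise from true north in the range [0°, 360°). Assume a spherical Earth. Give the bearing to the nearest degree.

282°

Δλ = -66.624 − 92.961 = -159.585°.
θ = atan2( sin Δλ · cos φ₂ , cos φ₁ · sin φ₂ − sin φ₁ · cos φ₂ · cos Δλ )
  = atan2(-0.34125, 0.07414) = -77.743° → normalised to [0°, 360°): 282.257°.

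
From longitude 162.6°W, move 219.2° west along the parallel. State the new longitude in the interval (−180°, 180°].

21.8°W

Start at -162.6°; shift −219.2° → -381.8°.
-381.8° lies outside (−180°, 180°]; add 360° → -21.8°.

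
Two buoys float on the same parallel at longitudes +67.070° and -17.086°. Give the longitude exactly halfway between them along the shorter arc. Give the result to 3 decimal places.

Signed shortest Δλ from +67.070° to -17.086° is -84.156°.
Midpoint longitude = +67.070° + (-84.156°)/2 = +67.070° − 42.078° = +24.992°.

+24.992°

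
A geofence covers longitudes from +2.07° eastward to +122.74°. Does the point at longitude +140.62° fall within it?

Band width going east from +2.07° to +122.74°: ((122.74 − 2.07) mod 360) = 120.67°.
Offset of +140.62° east of the west edge: ((140.62 − 2.07) mod 360) = 138.55°.
138.55° > 120.67° ⇒ outside.

No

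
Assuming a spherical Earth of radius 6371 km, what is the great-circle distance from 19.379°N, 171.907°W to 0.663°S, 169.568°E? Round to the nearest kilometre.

3008 km

Δλ = 169.568 − -171.907 = 341.475°; wrapped into (−180°, 180°]: -18.525°.
Δφ = -0.663 − 19.379 = -20.042°.
a = sin²(Δφ/2) + cos φ₁ · cos φ₂ · sin²(Δλ/2) = 0.054717.
c = 2·atan2(√a, √(1−a)) = 0.47221 rad → d = 6371·c ≈ 3008.44 km.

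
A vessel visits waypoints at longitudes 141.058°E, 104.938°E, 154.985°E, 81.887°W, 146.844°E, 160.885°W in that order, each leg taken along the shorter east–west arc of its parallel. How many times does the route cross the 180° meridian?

3

Leg 1: +141.058° → +104.938°, shortest Δλ = -36.12° (west) — does not cross 180°.
Leg 2: +104.938° → +154.985°, shortest Δλ = 50.047° (east) — does not cross 180°.
Leg 3: +154.985° → -81.887°, shortest Δλ = 123.128° (east) — crosses 180°.
Leg 4: -81.887° → +146.844°, shortest Δλ = -131.269° (west) — crosses 180°.
Leg 5: +146.844° → -160.885°, shortest Δλ = 52.271° (east) — crosses 180°.
Total crossings: 3.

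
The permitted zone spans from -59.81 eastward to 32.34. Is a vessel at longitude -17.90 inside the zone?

Yes

Band width going east from -59.81° to +32.34°: ((32.34 − -59.81) mod 360) = 92.15°.
Offset of -17.90° east of the west edge: ((-17.90 − -59.81) mod 360) = 41.91°.
41.91° ≤ 92.15° ⇒ inside.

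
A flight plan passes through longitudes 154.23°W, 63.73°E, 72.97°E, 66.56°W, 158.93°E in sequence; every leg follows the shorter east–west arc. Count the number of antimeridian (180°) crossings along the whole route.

2

Leg 1: -154.23° → +63.73°, shortest Δλ = -142.04° (west) — crosses 180°.
Leg 2: +63.73° → +72.97°, shortest Δλ = 9.24° (east) — does not cross 180°.
Leg 3: +72.97° → -66.56°, shortest Δλ = -139.53° (west) — does not cross 180°.
Leg 4: -66.56° → +158.93°, shortest Δλ = -134.51° (west) — crosses 180°.
Total crossings: 2.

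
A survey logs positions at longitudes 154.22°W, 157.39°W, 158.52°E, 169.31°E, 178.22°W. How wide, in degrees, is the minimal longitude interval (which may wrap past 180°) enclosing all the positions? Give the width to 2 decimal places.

Sort the longitudes: -178.22°, -157.39°, -154.22°, +158.52°, +169.31°.
Eastward gaps between consecutive values (wrapping around): 20.83°, 3.17°, 312.74°, 10.79°, 12.47°.
Largest gap = 312.74° ⇒ minimal covering band is its complement: 360° − 312.74° = 47.26°.
Band runs from +158.52° eastward to -154.22°, crossing the antimeridian.

47.26°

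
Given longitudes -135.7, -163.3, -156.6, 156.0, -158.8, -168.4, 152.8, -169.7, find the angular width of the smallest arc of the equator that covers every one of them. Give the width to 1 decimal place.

Sort the longitudes: -169.7°, -168.4°, -163.3°, -158.8°, -156.6°, -135.7°, +152.8°, +156.0°.
Eastward gaps between consecutive values (wrapping around): 1.3°, 5.1°, 4.5°, 2.2°, 20.9°, 288.5°, 3.2°, 34.3°.
Largest gap = 288.5° ⇒ minimal covering band is its complement: 360° − 288.5° = 71.5°.
Band runs from +152.8° eastward to -135.7°, crossing the antimeridian.

71.5°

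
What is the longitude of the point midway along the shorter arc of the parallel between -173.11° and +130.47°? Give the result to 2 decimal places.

Signed shortest Δλ from -173.11° to +130.47° is -56.42°.
Midpoint longitude = -173.11° + (-56.42°)/2 = -173.11° − 28.21° = -201.32°.
Normalise into (−180°, 180°]: +158.68°.
(The naïve average (-173.11 + +130.47)/2 = -21.32° is on the wrong side of the globe.)

+158.68°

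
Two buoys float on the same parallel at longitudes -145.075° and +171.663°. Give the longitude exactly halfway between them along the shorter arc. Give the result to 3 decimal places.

Signed shortest Δλ from -145.075° to +171.663° is -43.262°.
Midpoint longitude = -145.075° + (-43.262°)/2 = -145.075° − 21.631° = -166.706°.
(The naïve average (-145.075 + +171.663)/2 = 13.294° is on the wrong side of the globe.)

-166.706°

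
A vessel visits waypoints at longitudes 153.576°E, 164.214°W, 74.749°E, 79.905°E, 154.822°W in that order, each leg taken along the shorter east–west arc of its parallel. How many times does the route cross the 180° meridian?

3

Leg 1: +153.576° → -164.214°, shortest Δλ = 42.21° (east) — crosses 180°.
Leg 2: -164.214° → +74.749°, shortest Δλ = -121.037° (west) — crosses 180°.
Leg 3: +74.749° → +79.905°, shortest Δλ = 5.156° (east) — does not cross 180°.
Leg 4: +79.905° → -154.822°, shortest Δλ = 125.273° (east) — crosses 180°.
Total crossings: 3.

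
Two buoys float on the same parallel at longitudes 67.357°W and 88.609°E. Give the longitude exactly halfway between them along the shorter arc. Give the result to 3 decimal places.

10.626°E

Signed shortest Δλ from -67.357° to +88.609° is +155.966°.
Midpoint longitude = -67.357° + (+155.966°)/2 = -67.357° + 77.983° = +10.626°.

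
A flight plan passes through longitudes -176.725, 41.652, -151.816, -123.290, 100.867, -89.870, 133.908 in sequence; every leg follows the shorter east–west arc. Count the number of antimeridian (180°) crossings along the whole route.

Leg 1: -176.725° → +41.652°, shortest Δλ = -141.623° (west) — crosses 180°.
Leg 2: +41.652° → -151.816°, shortest Δλ = 166.532° (east) — crosses 180°.
Leg 3: -151.816° → -123.290°, shortest Δλ = 28.526° (east) — does not cross 180°.
Leg 4: -123.290° → +100.867°, shortest Δλ = -135.843° (west) — crosses 180°.
Leg 5: +100.867° → -89.870°, shortest Δλ = 169.263° (east) — crosses 180°.
Leg 6: -89.870° → +133.908°, shortest Δλ = -136.222° (west) — crosses 180°.
Total crossings: 5.

5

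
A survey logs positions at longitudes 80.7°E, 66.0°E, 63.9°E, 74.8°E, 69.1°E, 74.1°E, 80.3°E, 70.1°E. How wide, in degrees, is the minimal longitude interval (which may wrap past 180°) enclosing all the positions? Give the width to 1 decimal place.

Sort the longitudes: +63.9°, +66.0°, +69.1°, +70.1°, +74.1°, +74.8°, +80.3°, +80.7°.
Eastward gaps between consecutive values (wrapping around): 2.1°, 3.1°, 1.0°, 4.0°, 0.7°, 5.5°, 0.4°, 343.2°.
Largest gap = 343.2° ⇒ minimal covering band is its complement: 360° − 343.2° = 16.8°.
Band runs from +63.9° eastward to +80.7°.

16.8°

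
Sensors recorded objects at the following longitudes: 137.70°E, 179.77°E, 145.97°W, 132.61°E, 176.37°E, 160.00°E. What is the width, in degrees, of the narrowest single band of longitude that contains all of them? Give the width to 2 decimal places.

Sort the longitudes: -145.97°, +132.61°, +137.70°, +160.00°, +176.37°, +179.77°.
Eastward gaps between consecutive values (wrapping around): 278.58°, 5.09°, 22.30°, 16.37°, 3.40°, 34.26°.
Largest gap = 278.58° ⇒ minimal covering band is its complement: 360° − 278.58° = 81.42°.
Band runs from +132.61° eastward to -145.97°, crossing the antimeridian.

81.42°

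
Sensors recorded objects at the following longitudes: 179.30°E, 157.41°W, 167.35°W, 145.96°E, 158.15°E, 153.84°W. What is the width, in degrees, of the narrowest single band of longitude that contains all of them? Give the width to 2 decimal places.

Sort the longitudes: -167.35°, -157.41°, -153.84°, +145.96°, +158.15°, +179.30°.
Eastward gaps between consecutive values (wrapping around): 9.94°, 3.57°, 299.80°, 12.19°, 21.15°, 13.35°.
Largest gap = 299.80° ⇒ minimal covering band is its complement: 360° − 299.80° = 60.20°.
Band runs from +145.96° eastward to -153.84°, crossing the antimeridian.

60.20°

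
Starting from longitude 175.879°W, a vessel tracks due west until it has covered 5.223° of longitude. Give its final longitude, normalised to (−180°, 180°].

Start at -175.879°; shift −5.223° → -181.102°.
-181.102° lies outside (−180°, 180°]; add 360° → +178.898°.

178.898°E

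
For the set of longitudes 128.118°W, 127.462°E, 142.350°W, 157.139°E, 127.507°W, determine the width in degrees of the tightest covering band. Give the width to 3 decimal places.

105.031°

Sort the longitudes: -142.350°, -128.118°, -127.507°, +127.462°, +157.139°.
Eastward gaps between consecutive values (wrapping around): 14.232°, 0.611°, 254.969°, 29.677°, 60.511°.
Largest gap = 254.969° ⇒ minimal covering band is its complement: 360° − 254.969° = 105.031°.
Band runs from +127.462° eastward to -127.507°, crossing the antimeridian.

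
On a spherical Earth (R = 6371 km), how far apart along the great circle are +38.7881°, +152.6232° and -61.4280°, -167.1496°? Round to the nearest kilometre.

Δλ = -167.1496 − 152.6232 = -319.7728°; wrapped into (−180°, 180°]: 40.2272°.
Δφ = -61.4280 − 38.7881 = -100.2161°.
a = sin²(Δφ/2) + cos φ₁ · cos φ₂ · sin²(Δλ/2) = 0.632765.
c = 2·atan2(√a, √(1−a)) = 1.83955 rad → d = 6371·c ≈ 11719.77 km.

11720 km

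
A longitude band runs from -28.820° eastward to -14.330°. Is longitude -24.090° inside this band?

Yes

Band width going east from -28.820° to -14.330°: ((-14.330 − -28.820) mod 360) = 14.490°.
Offset of -24.090° east of the west edge: ((-24.090 − -28.820) mod 360) = 4.730°.
4.730° ≤ 14.490° ⇒ inside.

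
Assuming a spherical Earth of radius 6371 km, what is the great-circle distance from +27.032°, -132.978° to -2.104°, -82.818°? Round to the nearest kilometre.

6270 km

Δλ = -82.818 − -132.978 = 50.160°.
Δφ = -2.104 − 27.032 = -29.136°.
a = sin²(Δφ/2) + cos φ₁ · cos φ₂ · sin²(Δλ/2) = 0.223207.
c = 2·atan2(√a, √(1−a)) = 0.98413 rad → d = 6371·c ≈ 6269.90 km.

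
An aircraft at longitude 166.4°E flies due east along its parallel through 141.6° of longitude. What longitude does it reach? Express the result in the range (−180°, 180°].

Start at +166.4°; shift +141.6° → +308.0°.
+308.0° lies outside (−180°, 180°]; subtract 360° → -52.0°.

52.0°W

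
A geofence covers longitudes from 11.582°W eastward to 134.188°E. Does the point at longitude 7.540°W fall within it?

Yes

Band width going east from -11.582° to +134.188°: ((134.188 − -11.582) mod 360) = 145.770°.
Offset of -7.540° east of the west edge: ((-7.540 − -11.582) mod 360) = 4.042°.
4.042° ≤ 145.770° ⇒ inside.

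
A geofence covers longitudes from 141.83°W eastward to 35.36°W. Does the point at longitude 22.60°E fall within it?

Band width going east from -141.83° to -35.36°: ((-35.36 − -141.83) mod 360) = 106.47°.
Offset of +22.60° east of the west edge: ((22.60 − -141.83) mod 360) = 164.43°.
164.43° > 106.47° ⇒ outside.

No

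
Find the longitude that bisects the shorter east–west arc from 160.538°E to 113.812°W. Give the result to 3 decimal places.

156.637°W

Signed shortest Δλ from +160.538° to -113.812° is +85.650°.
Midpoint longitude = +160.538° + (+85.650°)/2 = +160.538° + 42.825° = +203.363°.
Normalise into (−180°, 180°]: -156.637°.
(The naïve average (+160.538 + -113.812)/2 = 23.363° is on the wrong side of the globe.)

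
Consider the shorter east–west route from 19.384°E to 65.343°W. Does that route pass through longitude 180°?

Signed shortest Δλ = ((-65.343 − 19.384 + 180) mod 360) − 180 = -84.727°.
Going west by 84.727° from +19.384° reaches -65.343° without touching 180°.

No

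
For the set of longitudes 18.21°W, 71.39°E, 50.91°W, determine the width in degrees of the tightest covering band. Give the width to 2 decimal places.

122.30°

Sort the longitudes: -50.91°, -18.21°, +71.39°.
Eastward gaps between consecutive values (wrapping around): 32.70°, 89.60°, 237.70°.
Largest gap = 237.70° ⇒ minimal covering band is its complement: 360° − 237.70° = 122.30°.
Band runs from -50.91° eastward to +71.39°.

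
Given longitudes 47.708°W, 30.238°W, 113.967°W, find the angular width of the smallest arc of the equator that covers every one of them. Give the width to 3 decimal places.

83.729°

Sort the longitudes: -113.967°, -47.708°, -30.238°.
Eastward gaps between consecutive values (wrapping around): 66.259°, 17.470°, 276.271°.
Largest gap = 276.271° ⇒ minimal covering band is its complement: 360° − 276.271° = 83.729°.
Band runs from -113.967° eastward to -30.238°.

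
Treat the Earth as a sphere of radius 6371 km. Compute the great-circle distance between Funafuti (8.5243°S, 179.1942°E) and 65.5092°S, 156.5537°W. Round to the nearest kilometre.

6608 km

Δλ = -156.5537 − 179.1942 = -335.7479°; wrapped into (−180°, 180°]: 24.2521°.
Δφ = -65.5092 − -8.5243 = -56.9849°.
a = sin²(Δφ/2) + cos φ₁ · cos φ₂ · sin²(Δλ/2) = 0.245660.
c = 2·atan2(√a, √(1−a)) = 1.03715 rad → d = 6371·c ≈ 6607.66 km.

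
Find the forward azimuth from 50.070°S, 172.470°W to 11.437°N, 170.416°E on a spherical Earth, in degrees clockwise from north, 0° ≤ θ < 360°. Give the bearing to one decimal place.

Δλ = 170.416 − -172.470 = 342.886°; wrapped into (−180°, 180°]: -17.114°.
θ = atan2( sin Δλ · cos φ₂ , cos φ₁ · sin φ₂ − sin φ₁ · cos φ₂ · cos Δλ )
  = atan2(-0.28843, 0.84560) = -18.834° → normalised to [0°, 360°): 341.166°.

341.2°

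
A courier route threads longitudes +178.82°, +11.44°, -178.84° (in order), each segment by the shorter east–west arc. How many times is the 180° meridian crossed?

1

Leg 1: +178.82° → +11.44°, shortest Δλ = -167.38° (west) — does not cross 180°.
Leg 2: +11.44° → -178.84°, shortest Δλ = 169.72° (east) — crosses 180°.
Total crossings: 1.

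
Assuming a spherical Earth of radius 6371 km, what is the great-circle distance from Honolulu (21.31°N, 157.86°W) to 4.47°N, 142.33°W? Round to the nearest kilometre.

Δλ = -142.33 − -157.86 = 15.53°.
Δφ = 4.47 − 21.31 = -16.84°.
a = sin²(Δφ/2) + cos φ₁ · cos φ₂ · sin²(Δλ/2) = 0.038396.
c = 2·atan2(√a, √(1−a)) = 0.39445 rad → d = 6371·c ≈ 2513.05 km.

2513 km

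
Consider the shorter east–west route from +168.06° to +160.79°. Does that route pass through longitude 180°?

Signed shortest Δλ = ((160.79 − 168.06 + 180) mod 360) − 180 = -7.27°.
Going west by 7.27° from +168.06° reaches +160.79° without touching 180°.

No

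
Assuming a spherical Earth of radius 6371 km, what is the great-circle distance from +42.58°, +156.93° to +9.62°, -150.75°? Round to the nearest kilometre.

6245 km

Δλ = -150.75 − 156.93 = -307.68°; wrapped into (−180°, 180°]: 52.32°.
Δφ = 9.62 − 42.58 = -32.96°.
a = sin²(Δφ/2) + cos φ₁ · cos φ₂ · sin²(Δλ/2) = 0.221587.
c = 2·atan2(√a, √(1−a)) = 0.98024 rad → d = 6371·c ≈ 6245.08 km.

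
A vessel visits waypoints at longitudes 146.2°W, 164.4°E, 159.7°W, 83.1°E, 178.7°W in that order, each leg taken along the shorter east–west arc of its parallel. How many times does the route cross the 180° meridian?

Leg 1: -146.2° → +164.4°, shortest Δλ = -49.4° (west) — crosses 180°.
Leg 2: +164.4° → -159.7°, shortest Δλ = 35.9° (east) — crosses 180°.
Leg 3: -159.7° → +83.1°, shortest Δλ = -117.2° (west) — crosses 180°.
Leg 4: +83.1° → -178.7°, shortest Δλ = 98.2° (east) — crosses 180°.
Total crossings: 4.

4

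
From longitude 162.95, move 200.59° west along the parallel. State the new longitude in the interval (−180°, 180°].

Start at +162.95°; shift −200.59° → -37.64°.
-37.64° already lies in (−180°, 180°].

-37.64°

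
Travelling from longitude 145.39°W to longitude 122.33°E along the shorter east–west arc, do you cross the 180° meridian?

Naïve |122.33 − -145.39| = 267.72° > 180°, so the shorter arc goes the other way round — across 180°.
Signed shortest Δλ = ((122.33 − -145.39 + 180) mod 360) − 180 = -92.28°.
Going west by 92.28° from -145.39° passes through 180° before reaching +122.33°.

Yes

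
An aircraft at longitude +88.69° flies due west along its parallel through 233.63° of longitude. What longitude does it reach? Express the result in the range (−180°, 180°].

-144.94°

Start at +88.69°; shift −233.63° → -144.94°.
-144.94° already lies in (−180°, 180°].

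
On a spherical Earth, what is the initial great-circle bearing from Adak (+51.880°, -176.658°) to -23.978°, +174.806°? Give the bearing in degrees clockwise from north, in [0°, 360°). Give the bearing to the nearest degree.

Δλ = 174.806 − -176.658 = 351.464°; wrapped into (−180°, 180°]: -8.536°.
θ = atan2( sin Δλ · cos φ₂ , cos φ₁ · sin φ₂ − sin φ₁ · cos φ₂ · cos Δλ )
  = atan2(-0.13562, -0.96173) = -171.973° → normalised to [0°, 360°): 188.027°.

188°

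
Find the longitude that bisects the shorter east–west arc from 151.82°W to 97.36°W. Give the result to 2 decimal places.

124.59°W

Signed shortest Δλ from -151.82° to -97.36° is +54.46°.
Midpoint longitude = -151.82° + (+54.46°)/2 = -151.82° + 27.23° = -124.59°.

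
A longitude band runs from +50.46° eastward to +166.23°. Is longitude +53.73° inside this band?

Band width going east from +50.46° to +166.23°: ((166.23 − 50.46) mod 360) = 115.77°.
Offset of +53.73° east of the west edge: ((53.73 − 50.46) mod 360) = 3.27°.
3.27° ≤ 115.77° ⇒ inside.

Yes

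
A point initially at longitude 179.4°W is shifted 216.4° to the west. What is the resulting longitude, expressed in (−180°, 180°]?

35.8°W

Start at -179.4°; shift −216.4° → -395.8°.
-395.8° lies outside (−180°, 180°]; add 360° → -35.8°.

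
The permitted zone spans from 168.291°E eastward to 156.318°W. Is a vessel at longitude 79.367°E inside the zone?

Band width going east from +168.291° to -156.318°: ((-156.318 − 168.291) mod 360) = 35.391°.
Offset of +79.367° east of the west edge: ((79.367 − 168.291) mod 360) = 271.076°.
271.076° > 35.391° ⇒ outside.

No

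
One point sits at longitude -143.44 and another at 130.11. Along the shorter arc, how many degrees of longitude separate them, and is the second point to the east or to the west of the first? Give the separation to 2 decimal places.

86.45° west

Raw difference: 130.11 − -143.44 = 273.55°.
Normalise into (−180°, 180°]: 273.55° − 360° = -86.45°.
Negative ⇒ the second point lies to the west; separation 86.45°.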